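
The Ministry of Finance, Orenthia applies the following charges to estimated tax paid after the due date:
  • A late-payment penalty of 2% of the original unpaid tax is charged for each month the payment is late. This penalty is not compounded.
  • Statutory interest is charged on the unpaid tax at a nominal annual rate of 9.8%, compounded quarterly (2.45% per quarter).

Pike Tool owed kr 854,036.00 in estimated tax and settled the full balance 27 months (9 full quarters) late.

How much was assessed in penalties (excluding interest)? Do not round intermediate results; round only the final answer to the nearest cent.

kr 461,179.44

Late-payment penalty: 27 × 2% × kr 854,036.00 = kr 461,179.44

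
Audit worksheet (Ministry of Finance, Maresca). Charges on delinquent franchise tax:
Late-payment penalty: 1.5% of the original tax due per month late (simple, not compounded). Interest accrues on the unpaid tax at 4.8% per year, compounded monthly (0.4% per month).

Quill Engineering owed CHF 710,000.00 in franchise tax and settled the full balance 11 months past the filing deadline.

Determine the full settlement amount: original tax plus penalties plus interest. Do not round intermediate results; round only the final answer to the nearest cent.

Late-payment penalty = 1.5% × CHF 710,000.00 × 11 mo = CHF 117,150.00
Interest: CHF 710,000.00 × ((1 + 0.004)^11 − 1) = CHF 710,000.00 × 0.0448906… = CHF 31,872.3579…
Total = CHF 710,000.00 + CHF 117,150.0000 + CHF 31,872.3579… = CHF 859,022.36

CHF 859,022.36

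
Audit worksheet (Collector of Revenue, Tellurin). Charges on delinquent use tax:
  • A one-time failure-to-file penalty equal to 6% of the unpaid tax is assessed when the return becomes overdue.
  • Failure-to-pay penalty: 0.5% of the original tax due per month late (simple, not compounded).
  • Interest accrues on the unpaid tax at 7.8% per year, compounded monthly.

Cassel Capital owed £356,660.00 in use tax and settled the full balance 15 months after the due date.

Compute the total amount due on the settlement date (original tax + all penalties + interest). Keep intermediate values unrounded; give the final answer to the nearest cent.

£441,211.13

Failure-to-file penalty: 6% × £356,660.00 = £21,399.60
Failure-to-pay penalty: 15 × 0.5% × £356,660.00 = £26,749.50
Interest (7.8%/yr ÷ 12 = 0.65%/month): £356,660.00 × ((1 + 0.0065)^15 − 1) = £36,402.0308…
Total = £356,660.00 + £48,149.1000 + £36,402.0308… = £441,211.13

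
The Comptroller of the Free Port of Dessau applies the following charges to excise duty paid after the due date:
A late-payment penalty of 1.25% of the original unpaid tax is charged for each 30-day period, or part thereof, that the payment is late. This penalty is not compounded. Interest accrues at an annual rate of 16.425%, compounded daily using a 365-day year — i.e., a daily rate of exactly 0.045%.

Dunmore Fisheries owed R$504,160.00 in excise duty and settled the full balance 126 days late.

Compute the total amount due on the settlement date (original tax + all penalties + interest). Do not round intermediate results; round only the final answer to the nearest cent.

R$565,075.01

Penalty periods: ⌈126/30⌉ = 5; penalty = 5 × 1.25% × R$504,160.00 = R$31,510.00
Interest: R$504,160.00 × ((1 + 0.00045)^126 − 1) = R$504,160.00 × 0.05832476… = R$29,405.0129…
Total = R$504,160.00 + R$31,510.0000 + R$29,405.0129… = R$565,075.01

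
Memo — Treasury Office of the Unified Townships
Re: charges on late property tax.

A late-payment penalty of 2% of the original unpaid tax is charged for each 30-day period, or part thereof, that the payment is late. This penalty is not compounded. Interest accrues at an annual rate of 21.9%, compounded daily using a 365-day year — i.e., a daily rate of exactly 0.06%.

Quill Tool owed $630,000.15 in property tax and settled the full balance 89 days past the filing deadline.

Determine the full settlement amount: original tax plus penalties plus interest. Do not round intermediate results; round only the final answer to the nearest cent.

$702,345.97

Penalty periods: ⌈89/30⌉ = 3; penalty = 3 × 2% × $630,000.15 = $37,800.01…
Interest: $630,000.15 × ((1 + 0.0006)^89 − 1) = $630,000.15 × 0.05483461… = $34,545.8122…
Total = $630,000.15 + $37,800.0090 + $34,545.8122… = $702,345.97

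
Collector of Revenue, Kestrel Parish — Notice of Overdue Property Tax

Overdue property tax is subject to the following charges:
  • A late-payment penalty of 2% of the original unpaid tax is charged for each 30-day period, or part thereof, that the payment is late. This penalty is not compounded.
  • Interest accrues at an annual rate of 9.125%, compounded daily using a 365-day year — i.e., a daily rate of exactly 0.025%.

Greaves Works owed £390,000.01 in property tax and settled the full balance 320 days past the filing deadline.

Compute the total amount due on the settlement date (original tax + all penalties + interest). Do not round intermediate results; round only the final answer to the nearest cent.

Penalty periods: ⌈320/30⌉ = 11; penalty = 11 × 2% × £390,000.01 = £85,800.00…
Interest: £390,000.01 × ((1 + 0.00025)^320 − 1) = £390,000.01 × 0.08327624… = £32,477.7331…
Total = £390,000.01 + £85,800.0022 + £32,477.7331… = £508,277.75

£508,277.75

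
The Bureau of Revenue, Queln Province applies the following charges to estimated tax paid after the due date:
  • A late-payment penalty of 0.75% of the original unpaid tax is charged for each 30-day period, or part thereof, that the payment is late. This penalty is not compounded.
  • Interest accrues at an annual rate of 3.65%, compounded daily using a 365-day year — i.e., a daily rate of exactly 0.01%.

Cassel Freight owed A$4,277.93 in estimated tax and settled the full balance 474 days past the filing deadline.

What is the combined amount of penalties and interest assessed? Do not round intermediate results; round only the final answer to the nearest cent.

A$721.00

Penalty periods: ⌈474/30⌉ = 16; penalty = 16 × 0.75% × A$4,277.93 = A$513.35…
Interest: A$4,277.93 × ((1 + 0.0001)^474 − 1) = A$4,277.93 × 0.04853886… = A$207.6458…
Penalties + interest = A$513.3516 + A$207.6458… = A$721.00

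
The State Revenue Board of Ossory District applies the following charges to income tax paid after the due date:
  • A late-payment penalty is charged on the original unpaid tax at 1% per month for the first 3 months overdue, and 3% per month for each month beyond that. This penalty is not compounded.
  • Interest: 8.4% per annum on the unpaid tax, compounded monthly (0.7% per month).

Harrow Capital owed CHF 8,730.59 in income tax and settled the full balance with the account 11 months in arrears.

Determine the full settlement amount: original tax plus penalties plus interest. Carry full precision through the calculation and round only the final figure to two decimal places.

CHF 11,784.13

Penalty, months 1–3: 3 × 1% × CHF 8,730.59 = CHF 261.92…
Penalty, months 4–11: 8 × 3% × CHF 8,730.59 = CHF 2,095.34…
Interest: CHF 8,730.59 × ((1 + 0.007)^11 − 1) = CHF 8,730.59 × 0.0797524… = CHF 696.2855…
Total = CHF 8,730.59 + CHF 2,357.2593 + CHF 696.2855… = CHF 11,784.13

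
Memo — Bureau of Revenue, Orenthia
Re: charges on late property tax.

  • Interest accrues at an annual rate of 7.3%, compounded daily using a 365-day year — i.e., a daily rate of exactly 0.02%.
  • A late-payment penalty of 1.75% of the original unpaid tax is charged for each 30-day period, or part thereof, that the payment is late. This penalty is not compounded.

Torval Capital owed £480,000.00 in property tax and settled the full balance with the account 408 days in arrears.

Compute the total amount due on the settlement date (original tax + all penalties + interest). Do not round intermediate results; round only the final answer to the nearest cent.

£638,406.17

Penalty periods: ⌈408/30⌉ = 14; penalty = 14 × 1.75% × £480,000.00 = £117,600.00
Interest: £480,000.00 × ((1 + 0.0002)^408 − 1) = £480,000.00 × 0.08501286… = £40,806.1736…
Total = £480,000.00 + £117,600.0000 + £40,806.1736… = £638,406.17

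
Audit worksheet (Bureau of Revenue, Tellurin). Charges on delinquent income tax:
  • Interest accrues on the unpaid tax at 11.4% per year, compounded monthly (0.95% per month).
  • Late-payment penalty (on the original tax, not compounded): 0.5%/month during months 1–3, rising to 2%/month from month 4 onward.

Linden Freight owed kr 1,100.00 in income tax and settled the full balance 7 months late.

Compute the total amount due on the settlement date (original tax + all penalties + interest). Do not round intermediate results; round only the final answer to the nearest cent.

kr 1,279.77

Penalty, months 1–3: 3 × 0.5% × kr 1,100.00 = kr 16.50
Penalty, months 4–7: 4 × 2% × kr 1,100.00 = kr 88.00
Interest: kr 1,100.00 × ((1 + 0.0095)^7 − 1) = kr 1,100.00 × 0.0684255… = kr 75.2681…
Total = kr 1,100.00 + kr 104.5000 + kr 75.2681… = kr 1,279.77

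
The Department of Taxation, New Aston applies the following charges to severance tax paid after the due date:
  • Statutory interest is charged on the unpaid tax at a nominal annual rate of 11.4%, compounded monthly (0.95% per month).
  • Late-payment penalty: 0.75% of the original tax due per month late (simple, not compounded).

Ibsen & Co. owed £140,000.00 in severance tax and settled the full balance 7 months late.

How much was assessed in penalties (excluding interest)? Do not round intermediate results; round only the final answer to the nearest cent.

£7,350.00

Late-payment penalty = 0.75% × £140,000.00 × 7 mo = £7,350.00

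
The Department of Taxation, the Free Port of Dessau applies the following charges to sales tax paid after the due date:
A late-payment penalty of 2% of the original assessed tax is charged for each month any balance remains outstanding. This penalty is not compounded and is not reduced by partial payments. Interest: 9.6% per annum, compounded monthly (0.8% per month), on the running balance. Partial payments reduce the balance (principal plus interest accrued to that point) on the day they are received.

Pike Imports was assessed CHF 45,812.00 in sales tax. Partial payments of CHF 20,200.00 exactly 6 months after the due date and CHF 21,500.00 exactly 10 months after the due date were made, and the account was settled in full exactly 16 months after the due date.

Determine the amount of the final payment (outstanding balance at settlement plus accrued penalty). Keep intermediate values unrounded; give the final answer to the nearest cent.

Balance at month 6: CHF 45,812.0000 × (1 + 0.008)^6 = CHF 48,055.4275…
After CHF 20,200.00 payment: CHF 48,055.4275… − CHF 20,200.00 = CHF 27,855.4275…
Balance at month 10: CHF 27,855.4275… × (1 + 0.008)^4 = CHF 28,757.5548…
After CHF 21,500.00 payment: CHF 28,757.5548… − CHF 21,500.00 = CHF 7,257.5548…
Balance at month 16: CHF 7,257.5548… × (1 + 0.008)^6 = CHF 7,612.9594…
Penalty: 16 × 2% × CHF 45,812.00 = CHF 14,659.84
Final settlement = outstanding balance + penalty = CHF 7,612.9594… + CHF 14,659.84 = CHF 22,272.80

CHF 22,272.80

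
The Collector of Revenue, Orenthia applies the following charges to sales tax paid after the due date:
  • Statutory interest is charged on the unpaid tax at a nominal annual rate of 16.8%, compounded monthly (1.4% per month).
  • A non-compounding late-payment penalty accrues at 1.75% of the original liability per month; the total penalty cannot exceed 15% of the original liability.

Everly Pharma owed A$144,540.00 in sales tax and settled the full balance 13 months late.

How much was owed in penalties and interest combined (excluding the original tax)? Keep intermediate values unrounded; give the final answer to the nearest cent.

Penalty (uncapped): 13 × 1.75% × A$144,540.00 = A$32,882.85; cap = 15% × A$144,540.00 = A$21,681.00 → penalty = A$21,681.00
Interest: A$144,540.00 × ((1 + 0.014)^13 − 1) = A$144,540.00 × 0.1981010… = A$28,633.5123…
Penalties + interest = A$21,681.0000 + A$28,633.5123… = A$50,314.51

A$50,314.51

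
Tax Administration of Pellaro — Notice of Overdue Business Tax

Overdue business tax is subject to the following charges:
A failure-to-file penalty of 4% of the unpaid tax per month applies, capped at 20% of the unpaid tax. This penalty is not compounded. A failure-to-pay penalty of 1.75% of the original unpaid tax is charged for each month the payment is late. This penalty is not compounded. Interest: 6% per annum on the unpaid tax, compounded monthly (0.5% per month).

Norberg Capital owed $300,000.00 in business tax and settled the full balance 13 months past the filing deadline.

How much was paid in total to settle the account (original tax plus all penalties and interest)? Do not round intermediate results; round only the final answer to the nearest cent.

$448,345.86

Failure-to-file: 13 × 4% × $300,000.00 = $156,000.00, capped at 20% × $300,000.00 = $60,000.00
Failure-to-pay penalty = 1.75% × $300,000.00 × 13 mo = $68,250.00
Interest: $300,000.00 × ((1 + 0.005)^13 − 1) = $300,000.00 × 0.0669862… = $20,095.8603…
Total = $300,000.00 + $128,250.0000 + $20,095.8603… = $448,345.86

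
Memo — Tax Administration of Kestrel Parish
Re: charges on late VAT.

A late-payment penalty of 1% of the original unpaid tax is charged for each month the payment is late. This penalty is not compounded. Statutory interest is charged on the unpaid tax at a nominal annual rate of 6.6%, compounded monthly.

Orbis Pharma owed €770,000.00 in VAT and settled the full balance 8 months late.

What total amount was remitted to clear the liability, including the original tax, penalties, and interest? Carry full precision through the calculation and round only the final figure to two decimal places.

Late-payment penalty: 8 × 1% × €770,000.00 = €61,600.00
Interest (6.6%/yr ÷ 12 = 0.55%/month): €770,000.00 × ((1 + 0.0055)^8 − 1) = €34,539.4136…
Total = €770,000.00 + €61,600.0000 + €34,539.4136… = €866,139.41

€866,139.41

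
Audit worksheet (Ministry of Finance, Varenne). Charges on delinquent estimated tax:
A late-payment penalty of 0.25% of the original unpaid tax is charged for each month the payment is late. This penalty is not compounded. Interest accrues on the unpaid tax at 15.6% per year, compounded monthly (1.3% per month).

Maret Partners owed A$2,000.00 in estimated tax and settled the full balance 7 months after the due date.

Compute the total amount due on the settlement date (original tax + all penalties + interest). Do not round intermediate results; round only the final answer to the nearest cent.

A$2,224.25

Late-payment penalty: 7 × 0.25% × A$2,000.00 = A$35.00
Interest: A$2,000.00 × ((1 + 0.013)^7 − 1) = A$2,000.00 × 0.0946269… = A$189.2538…
Total = A$2,000.00 + A$35.0000 + A$189.2538… = A$2,224.25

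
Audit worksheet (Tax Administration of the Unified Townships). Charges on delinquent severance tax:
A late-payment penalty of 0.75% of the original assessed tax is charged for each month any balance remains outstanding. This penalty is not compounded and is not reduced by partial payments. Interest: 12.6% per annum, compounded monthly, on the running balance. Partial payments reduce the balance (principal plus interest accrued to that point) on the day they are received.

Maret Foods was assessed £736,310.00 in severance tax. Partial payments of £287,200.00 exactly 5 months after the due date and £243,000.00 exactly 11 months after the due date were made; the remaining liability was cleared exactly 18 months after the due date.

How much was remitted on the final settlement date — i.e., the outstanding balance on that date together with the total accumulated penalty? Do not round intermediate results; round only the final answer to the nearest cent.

£397,615.18

Monthly rate = 12.6% ÷ 12 = 1.05%
Balance at month 5: £736,310.0000 × (1 + 0.0105)^5 = £775,786.6253…
After £287,200.00 payment: £775,786.6253… − £287,200.00 = £488,586.6253…
Balance at month 11: £488,586.6253… × (1 + 0.0105)^6 = £520,186.9843…
After £243,000.00 payment: £520,186.9843… − £243,000.00 = £277,186.9843…
Balance at month 18: £277,186.9843… × (1 + 0.0105)^7 = £298,213.3342…
Penalty: 18 × 0.75% × £736,310.00 = £99,401.85
Final settlement = outstanding balance + penalty = £298,213.3342… + £99,401.85 = £397,615.18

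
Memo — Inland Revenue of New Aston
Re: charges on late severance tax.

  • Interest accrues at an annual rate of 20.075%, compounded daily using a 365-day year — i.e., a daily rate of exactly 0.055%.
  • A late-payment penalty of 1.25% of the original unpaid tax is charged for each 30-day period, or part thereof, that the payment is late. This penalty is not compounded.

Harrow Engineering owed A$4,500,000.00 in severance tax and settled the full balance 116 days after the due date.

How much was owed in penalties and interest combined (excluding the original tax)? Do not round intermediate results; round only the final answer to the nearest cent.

A$521,372.28

Penalty periods: ⌈116/30⌉ = 4; penalty = 4 × 1.25% × A$4,500,000.00 = A$225,000.00
Interest: A$4,500,000.00 × ((1 + 0.00055)^116 − 1) = A$4,500,000.00 × 0.06586051… = A$296,372.2850…
Penalties + interest = A$225,000.0000 + A$296,372.2850… = A$521,372.28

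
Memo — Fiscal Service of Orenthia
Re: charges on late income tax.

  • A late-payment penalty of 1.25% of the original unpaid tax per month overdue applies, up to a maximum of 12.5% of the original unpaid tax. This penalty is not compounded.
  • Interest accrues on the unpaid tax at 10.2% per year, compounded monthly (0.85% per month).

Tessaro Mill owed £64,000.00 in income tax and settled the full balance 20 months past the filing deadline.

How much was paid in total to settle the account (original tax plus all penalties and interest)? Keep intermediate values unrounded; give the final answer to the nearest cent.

Penalty (uncapped): 20 × 1.25% × £64,000.00 = £16,000.00; cap = 12.5% × £64,000.00 = £8,000.00 → penalty = £8,000.00
Interest: £64,000.00 × ((1 + 0.0085)^20 − 1) = £64,000.00 × 0.1844536… = £11,805.0302…
Total = £64,000.00 + £8,000.0000 + £11,805.0302… = £83,805.03

£83,805.03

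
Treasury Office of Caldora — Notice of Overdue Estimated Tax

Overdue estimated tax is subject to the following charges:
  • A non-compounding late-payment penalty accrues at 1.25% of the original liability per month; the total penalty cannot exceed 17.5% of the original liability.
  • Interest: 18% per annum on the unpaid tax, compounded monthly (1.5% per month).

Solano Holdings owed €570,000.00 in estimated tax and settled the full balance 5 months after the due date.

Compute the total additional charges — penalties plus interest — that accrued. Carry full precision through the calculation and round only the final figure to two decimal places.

Penalty: 5 × 1.25% × €570,000.00 = €35,625.00 (below the 17.5% cap of €99,750.00)
Interest: €570,000.00 × ((1 + 0.015)^5 − 1) = €570,000.00 × 0.0772840… = €44,051.8822…
Penalties + interest = €35,625.0000 + €44,051.8822… = €79,676.88

€79,676.88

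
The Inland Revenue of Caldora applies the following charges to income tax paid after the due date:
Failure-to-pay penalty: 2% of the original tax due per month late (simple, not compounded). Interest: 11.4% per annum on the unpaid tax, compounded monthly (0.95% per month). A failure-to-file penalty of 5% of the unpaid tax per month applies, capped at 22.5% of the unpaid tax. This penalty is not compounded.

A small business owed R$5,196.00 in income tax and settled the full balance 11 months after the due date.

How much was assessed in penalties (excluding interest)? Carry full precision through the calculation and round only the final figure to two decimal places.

Failure-to-file: 11 × 5% × R$5,196.00 = R$2,857.80, capped at 22.5% × R$5,196.00 = R$1,169.10
Failure-to-pay penalty: 11 × 2% × R$5,196.00 = R$1,143.12
Total penalty = R$1,169.10 + R$1,143.12 = R$2,312.22

R$2,312.22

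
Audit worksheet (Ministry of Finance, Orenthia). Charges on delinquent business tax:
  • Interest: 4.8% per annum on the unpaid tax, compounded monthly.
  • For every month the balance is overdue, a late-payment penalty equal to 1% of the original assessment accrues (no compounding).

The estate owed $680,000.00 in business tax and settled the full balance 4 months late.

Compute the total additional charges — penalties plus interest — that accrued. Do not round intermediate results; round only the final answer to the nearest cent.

Late-payment penalty = 1% × $680,000.00 × 4 mo = $27,200.00
Interest (4.8%/yr ÷ 12 = 0.4%/month): $680,000.00 × ((1 + 0.004)^4 − 1) = $10,945.4543…
Penalties + interest = $27,200.0000 + $10,945.4543… = $38,145.45

$38,145.45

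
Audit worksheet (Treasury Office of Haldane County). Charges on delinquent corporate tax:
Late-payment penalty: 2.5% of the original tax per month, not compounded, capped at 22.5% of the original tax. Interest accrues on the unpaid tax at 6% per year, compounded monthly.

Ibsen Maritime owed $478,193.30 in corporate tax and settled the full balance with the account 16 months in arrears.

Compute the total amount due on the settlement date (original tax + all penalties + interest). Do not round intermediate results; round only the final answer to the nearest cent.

Penalty (uncapped): 16 × 2.5% × $478,193.30 = $191,277.32; cap = 22.5% × $478,193.30 = $107,593.49… → penalty = $107,593.49…
Interest (6%/yr ÷ 12 = 0.5%/month): $478,193.30 × ((1 + 0.005)^16 − 1) = $39,724.0680…
Total = $478,193.30 + $107,593.4925 + $39,724.0680… = $625,510.86

$625,510.86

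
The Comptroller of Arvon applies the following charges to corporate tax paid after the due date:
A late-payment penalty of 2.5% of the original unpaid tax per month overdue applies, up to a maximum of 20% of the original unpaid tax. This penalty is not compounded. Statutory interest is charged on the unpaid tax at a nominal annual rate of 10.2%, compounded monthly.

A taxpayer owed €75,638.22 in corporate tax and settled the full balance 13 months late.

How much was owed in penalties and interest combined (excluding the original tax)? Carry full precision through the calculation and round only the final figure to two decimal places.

Penalty (uncapped): 13 × 2.5% × €75,638.22 = €24,582.42…; cap = 20% × €75,638.22 = €15,127.64… → penalty = €15,127.64…
Interest (10.2%/yr ÷ 12 = 0.85%/month): €75,638.22 × ((1 + 0.0085)^13 − 1) = €8,797.8543…
Penalties + interest = €15,127.6440 + €8,797.8543… = €23,925.50

€23,925.50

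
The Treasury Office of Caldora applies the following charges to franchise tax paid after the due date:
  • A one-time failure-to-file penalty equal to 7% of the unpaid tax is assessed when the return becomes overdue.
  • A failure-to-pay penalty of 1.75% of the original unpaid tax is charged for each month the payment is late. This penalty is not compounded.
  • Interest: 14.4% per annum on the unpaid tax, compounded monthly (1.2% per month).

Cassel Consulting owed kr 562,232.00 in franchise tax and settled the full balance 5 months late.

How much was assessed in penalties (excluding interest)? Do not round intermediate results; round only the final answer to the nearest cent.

kr 88,551.54

Failure-to-file penalty: 7% × kr 562,232.00 = kr 39,356.24
Failure-to-pay penalty = 1.75% × kr 562,232.00 × 5 mo = kr 49,195.30
Total penalty = kr 39,356.24 + kr 49,195.30 = kr 88,551.54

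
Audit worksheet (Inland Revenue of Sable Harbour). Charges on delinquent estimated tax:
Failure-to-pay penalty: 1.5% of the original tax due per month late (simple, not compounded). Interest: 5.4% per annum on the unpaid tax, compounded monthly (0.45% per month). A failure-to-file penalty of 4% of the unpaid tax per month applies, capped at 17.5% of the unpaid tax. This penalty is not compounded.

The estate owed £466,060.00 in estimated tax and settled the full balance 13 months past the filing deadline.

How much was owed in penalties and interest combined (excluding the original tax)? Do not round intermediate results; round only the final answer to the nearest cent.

Failure-to-file: 13 × 4% × £466,060.00 = £242,351.20, capped at 17.5% × £466,060.00 = £81,560.50
Failure-to-pay penalty: 13 × 1.5% × £466,060.00 = £90,881.70
Interest: £466,060.00 × ((1 + 0.0045)^13 − 1) = £466,060.00 × 0.0601059… = £28,012.9359…
Penalties + interest = £172,442.2000 + £28,012.9359… = £200,455.14

£200,455.14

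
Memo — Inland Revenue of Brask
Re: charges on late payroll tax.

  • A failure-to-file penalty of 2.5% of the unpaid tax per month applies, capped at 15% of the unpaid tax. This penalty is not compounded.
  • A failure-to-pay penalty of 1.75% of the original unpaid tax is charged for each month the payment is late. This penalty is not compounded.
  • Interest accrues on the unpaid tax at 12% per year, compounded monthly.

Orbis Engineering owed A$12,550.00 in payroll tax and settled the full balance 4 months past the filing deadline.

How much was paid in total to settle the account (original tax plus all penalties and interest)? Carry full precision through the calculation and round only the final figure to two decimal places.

A$15,193.08

Failure-to-file: 4 × 2.5% × A$12,550.00 = A$1,255.00 (under the 15% cap)
Failure-to-pay penalty = 1.75% × A$12,550.00 × 4 mo = A$878.50
Interest (12%/yr ÷ 12 = 1%/month): A$12,550.00 × ((1 + 0.01)^4 − 1) = A$509.5803…
Total = A$12,550.00 + A$2,133.5000 + A$509.5803… = A$15,193.08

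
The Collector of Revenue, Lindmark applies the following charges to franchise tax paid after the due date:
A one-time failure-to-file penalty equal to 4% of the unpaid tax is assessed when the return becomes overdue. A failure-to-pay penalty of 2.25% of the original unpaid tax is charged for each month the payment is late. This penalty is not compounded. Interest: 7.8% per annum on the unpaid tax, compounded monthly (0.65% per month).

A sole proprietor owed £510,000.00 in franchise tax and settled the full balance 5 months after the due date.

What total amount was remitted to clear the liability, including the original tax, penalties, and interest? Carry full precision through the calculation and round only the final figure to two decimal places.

Failure-to-file penalty: 4% × £510,000.00 = £20,400.00
Failure-to-pay penalty: 5 × 2.25% × £510,000.00 = £57,375.00
Interest: £510,000.00 × ((1 + 0.0065)^5 − 1) = £510,000.00 × 0.0329253… = £16,791.8801…
Total = £510,000.00 + £77,775.0000 + £16,791.8801… = £604,566.88

£604,566.88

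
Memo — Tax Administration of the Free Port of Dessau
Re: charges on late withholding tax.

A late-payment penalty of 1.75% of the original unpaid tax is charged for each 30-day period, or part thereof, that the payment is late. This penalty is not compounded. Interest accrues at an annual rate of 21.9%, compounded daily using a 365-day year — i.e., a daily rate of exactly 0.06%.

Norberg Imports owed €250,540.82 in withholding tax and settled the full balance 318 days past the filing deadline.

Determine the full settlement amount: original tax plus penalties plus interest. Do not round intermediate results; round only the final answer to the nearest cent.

Penalty periods: ⌈318/30⌉ = 11; penalty = 11 × 1.75% × €250,540.82 = €48,229.11…
Interest: €250,540.82 × ((1 + 0.0006)^318 − 1) = €250,540.82 × 0.21014814… = €52,650.6876…
Total = €250,540.82 + €48,229.1079… + €52,650.6876… = €351,420.62

€351,420.62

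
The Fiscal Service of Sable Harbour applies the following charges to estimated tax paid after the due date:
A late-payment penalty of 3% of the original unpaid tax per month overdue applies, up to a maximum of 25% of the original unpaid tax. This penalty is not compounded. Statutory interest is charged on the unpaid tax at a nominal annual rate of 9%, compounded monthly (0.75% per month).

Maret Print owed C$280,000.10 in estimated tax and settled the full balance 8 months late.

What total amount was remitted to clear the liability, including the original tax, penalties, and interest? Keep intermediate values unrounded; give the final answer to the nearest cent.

C$364,447.81

Penalty: 8 × 3% × C$280,000.10 = C$67,200.02… (below the 25% cap of C$70,000.03…)
Interest: C$280,000.10 × ((1 + 0.0075)^8 − 1) = C$280,000.10 × 0.0615988… = C$17,247.6835…
Total = C$280,000.10 + C$67,200.0240 + C$17,247.6835… = C$364,447.81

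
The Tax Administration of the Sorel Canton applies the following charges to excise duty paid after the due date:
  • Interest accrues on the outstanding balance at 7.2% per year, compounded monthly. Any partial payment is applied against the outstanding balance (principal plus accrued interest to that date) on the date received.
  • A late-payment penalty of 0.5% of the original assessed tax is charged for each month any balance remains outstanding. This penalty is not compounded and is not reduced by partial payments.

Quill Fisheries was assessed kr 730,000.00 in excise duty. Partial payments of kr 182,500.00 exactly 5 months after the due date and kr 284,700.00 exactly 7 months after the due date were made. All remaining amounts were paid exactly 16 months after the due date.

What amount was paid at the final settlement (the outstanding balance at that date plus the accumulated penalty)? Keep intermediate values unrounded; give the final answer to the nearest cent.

kr 366,362.73

Monthly rate = 7.2% ÷ 12 = 0.6%
Balance at month 5: kr 730,000.0000 × (1 + 0.006)^5 = kr 752,164.3815…
After kr 182,500.00 payment: kr 752,164.3815… − kr 182,500.00 = kr 569,664.3815…
Balance at month 7: kr 569,664.3815… × (1 + 0.006)^2 = kr 576,520.8620…
After kr 284,700.00 payment: kr 576,520.8620… − kr 284,700.00 = kr 291,820.8620…
Balance at month 16: kr 291,820.8620… × (1 + 0.006)^9 = kr 307,962.7312…
Penalty: 16 × 0.5% × kr 730,000.00 = kr 58,400.00
Final settlement = outstanding balance + penalty = kr 307,962.7312… + kr 58,400.00 = kr 366,362.73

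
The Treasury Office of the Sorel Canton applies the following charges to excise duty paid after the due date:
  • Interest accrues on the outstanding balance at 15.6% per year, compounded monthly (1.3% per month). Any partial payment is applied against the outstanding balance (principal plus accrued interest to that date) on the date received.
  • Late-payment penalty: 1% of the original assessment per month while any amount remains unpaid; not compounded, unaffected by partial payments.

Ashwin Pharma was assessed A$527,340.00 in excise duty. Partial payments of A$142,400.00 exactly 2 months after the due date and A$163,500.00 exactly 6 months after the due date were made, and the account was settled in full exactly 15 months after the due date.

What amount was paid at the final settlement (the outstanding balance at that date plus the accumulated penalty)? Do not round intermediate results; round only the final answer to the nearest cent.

A$367,088.08

Balance at month 2: A$527,340.0000 × (1 + 0.013)^2 = A$541,139.9605…
After A$142,400.00 payment: A$541,139.9605… − A$142,400.00 = A$398,739.9605…
Balance at month 6: A$398,739.9605… × (1 + 0.013)^4 = A$419,882.2762…
After A$163,500.00 payment: A$419,882.2762… − A$163,500.00 = A$256,382.2762…
Balance at month 15: A$256,382.2762… × (1 + 0.013)^9 = A$287,987.0819…
Penalty: 15 × 1% × A$527,340.00 = A$79,101.00
Final settlement = outstanding balance + penalty = A$287,987.0819… + A$79,101.00 = A$367,088.08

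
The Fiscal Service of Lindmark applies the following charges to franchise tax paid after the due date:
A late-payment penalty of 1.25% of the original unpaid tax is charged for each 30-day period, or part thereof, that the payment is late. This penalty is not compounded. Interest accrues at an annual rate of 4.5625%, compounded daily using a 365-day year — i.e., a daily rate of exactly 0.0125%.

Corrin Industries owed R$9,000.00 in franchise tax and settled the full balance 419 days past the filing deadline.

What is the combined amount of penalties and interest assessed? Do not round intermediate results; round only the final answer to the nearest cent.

Penalty periods: ⌈419/30⌉ = 14; penalty = 14 × 1.25% × R$9,000.00 = R$1,575.00
Interest: R$9,000.00 × ((1 + 0.000125)^419 − 1) = R$9,000.00 × 0.05376738… = R$483.9064…
Penalties + interest = R$1,575.0000 + R$483.9064… = R$2,058.91

R$2,058.91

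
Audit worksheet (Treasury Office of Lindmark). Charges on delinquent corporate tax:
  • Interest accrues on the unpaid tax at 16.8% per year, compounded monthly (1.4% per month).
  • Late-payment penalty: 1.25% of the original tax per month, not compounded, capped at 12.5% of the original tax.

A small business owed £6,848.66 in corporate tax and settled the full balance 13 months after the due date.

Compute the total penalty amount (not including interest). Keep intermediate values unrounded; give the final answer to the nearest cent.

Penalty (uncapped): 13 × 1.25% × £6,848.66 = £1,112.91…; cap = 12.5% × £6,848.66 = £856.08… → penalty = £856.08…

£856.08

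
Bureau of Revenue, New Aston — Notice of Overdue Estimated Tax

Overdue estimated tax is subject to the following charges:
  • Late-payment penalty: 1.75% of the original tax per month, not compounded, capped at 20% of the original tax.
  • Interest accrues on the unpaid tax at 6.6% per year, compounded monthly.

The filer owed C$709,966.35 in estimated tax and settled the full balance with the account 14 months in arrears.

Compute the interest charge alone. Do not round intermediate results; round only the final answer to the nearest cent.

Interest (6.6%/yr ÷ 12 = 0.55%/month): C$709,966.35 × ((1 + 0.0055)^14 − 1) = C$56,665.4223…

C$56,665.42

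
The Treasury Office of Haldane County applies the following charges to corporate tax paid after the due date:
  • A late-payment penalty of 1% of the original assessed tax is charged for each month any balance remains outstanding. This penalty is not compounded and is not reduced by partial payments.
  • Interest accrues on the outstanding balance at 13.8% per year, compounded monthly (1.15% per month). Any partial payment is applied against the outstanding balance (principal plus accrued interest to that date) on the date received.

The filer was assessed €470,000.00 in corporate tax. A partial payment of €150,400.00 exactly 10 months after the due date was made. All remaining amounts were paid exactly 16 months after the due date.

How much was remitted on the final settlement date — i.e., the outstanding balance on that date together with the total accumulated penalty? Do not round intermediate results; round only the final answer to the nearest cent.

Balance at month 10: €470,000.0000 × (1 + 0.0115)^10 = €526,934.6152…
After €150,400.00 payment: €526,934.6152… − €150,400.00 = €376,534.6152…
Balance at month 16: €376,534.6152… × (1 + 0.0115)^6 = €403,274.0066…
Penalty: 16 × 1% × €470,000.00 = €75,200.00
Final settlement = outstanding balance + penalty = €403,274.0066… + €75,200.00 = €478,474.01

€478,474.01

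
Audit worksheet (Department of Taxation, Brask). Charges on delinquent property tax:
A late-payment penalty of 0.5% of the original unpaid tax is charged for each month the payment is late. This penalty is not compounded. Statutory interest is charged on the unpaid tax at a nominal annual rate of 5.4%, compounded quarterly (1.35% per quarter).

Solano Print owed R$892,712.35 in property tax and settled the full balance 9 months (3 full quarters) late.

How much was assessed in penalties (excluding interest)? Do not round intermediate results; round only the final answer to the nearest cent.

R$40,172.06

Late-payment penalty: 9 × 0.5% × R$892,712.35 = R$40,172.06…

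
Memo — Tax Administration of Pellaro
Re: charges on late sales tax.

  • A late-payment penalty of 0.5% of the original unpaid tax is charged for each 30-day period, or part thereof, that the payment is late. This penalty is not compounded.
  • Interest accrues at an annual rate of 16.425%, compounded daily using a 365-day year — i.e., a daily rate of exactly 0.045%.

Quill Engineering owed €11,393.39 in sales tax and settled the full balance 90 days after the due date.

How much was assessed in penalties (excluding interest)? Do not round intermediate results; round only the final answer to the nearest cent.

€170.90

Penalty periods: ⌈90/30⌉ = 3; penalty = 3 × 0.5% × €11,393.39 = €170.90…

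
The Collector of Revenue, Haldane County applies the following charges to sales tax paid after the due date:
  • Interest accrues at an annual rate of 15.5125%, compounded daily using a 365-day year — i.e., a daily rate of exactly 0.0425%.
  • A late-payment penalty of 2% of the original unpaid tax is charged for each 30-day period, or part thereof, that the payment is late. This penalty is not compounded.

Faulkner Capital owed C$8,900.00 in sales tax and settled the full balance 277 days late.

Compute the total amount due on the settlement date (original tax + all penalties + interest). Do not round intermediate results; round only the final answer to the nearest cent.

C$11,791.67

Penalty periods: ⌈277/30⌉ = 10; penalty = 10 × 2% × C$8,900.00 = C$1,780.00
Interest: C$8,900.00 × ((1 + 0.000425)^277 − 1) = C$8,900.00 × 0.12490658… = C$1,111.6685…
Total = C$8,900.00 + C$1,780.0000 + C$1,111.6685… = C$11,791.67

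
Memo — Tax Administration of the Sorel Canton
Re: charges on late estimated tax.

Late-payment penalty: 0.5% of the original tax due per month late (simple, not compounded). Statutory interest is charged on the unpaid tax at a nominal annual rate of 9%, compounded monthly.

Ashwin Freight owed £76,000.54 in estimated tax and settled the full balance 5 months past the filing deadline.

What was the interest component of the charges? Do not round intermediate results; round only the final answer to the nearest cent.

£2,893.09

Interest (9%/yr ÷ 12 = 0.75%/month): £76,000.54 × ((1 + 0.0075)^5 − 1) = £2,893.0924…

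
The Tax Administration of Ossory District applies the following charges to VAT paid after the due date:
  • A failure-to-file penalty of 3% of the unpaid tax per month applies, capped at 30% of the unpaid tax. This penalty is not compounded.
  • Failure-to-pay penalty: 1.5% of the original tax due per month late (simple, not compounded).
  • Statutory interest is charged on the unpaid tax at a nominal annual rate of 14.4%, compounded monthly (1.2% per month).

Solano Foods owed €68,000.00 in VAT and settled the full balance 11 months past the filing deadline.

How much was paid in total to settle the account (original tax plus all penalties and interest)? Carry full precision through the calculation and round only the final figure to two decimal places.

€109,154.42

Failure-to-file: 11 × 3% × €68,000.00 = €22,440.00, capped at 30% × €68,000.00 = €20,400.00
Failure-to-pay penalty = 1.5% × €68,000.00 × 11 mo = €11,220.00
Interest: €68,000.00 × ((1 + 0.012)^11 − 1) = €68,000.00 × 0.1402121… = €9,534.4214…
Total = €68,000.00 + €31,620.0000 + €9,534.4214… = €109,154.42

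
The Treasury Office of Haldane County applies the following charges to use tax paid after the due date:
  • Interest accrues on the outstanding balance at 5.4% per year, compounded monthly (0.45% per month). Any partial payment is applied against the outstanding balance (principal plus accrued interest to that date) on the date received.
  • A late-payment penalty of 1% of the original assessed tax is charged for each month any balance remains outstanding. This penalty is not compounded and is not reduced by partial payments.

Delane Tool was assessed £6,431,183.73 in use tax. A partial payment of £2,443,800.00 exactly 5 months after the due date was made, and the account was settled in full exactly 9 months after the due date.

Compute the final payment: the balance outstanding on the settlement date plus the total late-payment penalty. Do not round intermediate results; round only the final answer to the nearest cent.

£4,787,104.89

Balance at month 5: £6,431,183.7300 × (1 + 0.0045)^5 = £6,577,193.5522…
After £2,443,800.00 payment: £6,577,193.5522… − £2,443,800.00 = £4,133,393.5522…
Balance at month 9: £4,133,393.5522… × (1 + 0.0045)^4 = £4,208,298.3518…
Penalty: 9 × 1% × £6,431,183.73 = £578,806.54…
Final settlement = outstanding balance + penalty = £4,208,298.3518… + £578,806.54… = £4,787,104.89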